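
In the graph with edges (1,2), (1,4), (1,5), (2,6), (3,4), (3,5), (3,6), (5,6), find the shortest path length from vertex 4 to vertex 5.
2 (path: 4 -> 1 -> 5, 2 edges)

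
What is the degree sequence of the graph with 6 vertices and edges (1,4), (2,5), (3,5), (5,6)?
[3, 1, 1, 1, 1, 1] (degrees: deg(1)=1, deg(2)=1, deg(3)=1, deg(4)=1, deg(5)=3, deg(6)=1)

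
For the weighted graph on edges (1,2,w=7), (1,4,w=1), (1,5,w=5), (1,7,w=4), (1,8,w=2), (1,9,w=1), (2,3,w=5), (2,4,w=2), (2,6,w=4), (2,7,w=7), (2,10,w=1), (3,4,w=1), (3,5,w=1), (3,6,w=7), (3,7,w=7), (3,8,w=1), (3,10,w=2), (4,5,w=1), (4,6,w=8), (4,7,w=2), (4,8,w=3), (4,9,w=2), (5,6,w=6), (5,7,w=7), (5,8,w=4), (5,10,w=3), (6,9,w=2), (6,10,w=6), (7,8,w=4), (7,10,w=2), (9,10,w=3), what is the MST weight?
12 (MST edges: (1,4,w=1), (1,9,w=1), (2,4,w=2), (2,10,w=1), (3,4,w=1), (3,5,w=1), (3,8,w=1), (4,7,w=2), (6,9,w=2); sum of weights 1 + 1 + 2 + 1 + 1 + 1 + 1 + 2 + 2 = 12)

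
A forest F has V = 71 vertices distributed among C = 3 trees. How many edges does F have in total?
68 (Each of the 3 component trees on V_i vertices has V_i - 1 edges; summing gives V - C = 71 - 3 = 68)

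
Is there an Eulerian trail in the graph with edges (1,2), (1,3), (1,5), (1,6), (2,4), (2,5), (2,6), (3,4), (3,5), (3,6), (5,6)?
Yes — and in fact it has an Eulerian circuit (the graph is connected and all 6 vertices have even degree)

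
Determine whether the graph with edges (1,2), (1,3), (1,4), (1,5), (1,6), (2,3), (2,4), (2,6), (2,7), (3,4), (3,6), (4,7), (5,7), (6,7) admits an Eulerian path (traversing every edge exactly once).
Yes (the graph is connected and exactly 2 vertices have odd degree: {1, 2}; any Eulerian path must start and end at those)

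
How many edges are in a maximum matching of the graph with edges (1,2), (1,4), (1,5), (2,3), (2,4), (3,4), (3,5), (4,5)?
2 (matching: (1,4), (3,5); upper bound floor(n/2) = floor(5/2) = 2)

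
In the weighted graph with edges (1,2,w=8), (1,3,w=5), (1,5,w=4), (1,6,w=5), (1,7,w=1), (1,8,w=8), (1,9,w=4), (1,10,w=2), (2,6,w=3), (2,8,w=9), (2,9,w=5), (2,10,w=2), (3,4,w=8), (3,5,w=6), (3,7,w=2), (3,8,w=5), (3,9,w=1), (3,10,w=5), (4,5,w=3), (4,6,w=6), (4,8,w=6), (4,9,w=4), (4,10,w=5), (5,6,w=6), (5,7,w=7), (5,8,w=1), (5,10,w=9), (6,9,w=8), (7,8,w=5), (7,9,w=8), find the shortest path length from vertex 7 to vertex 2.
5 (path: 7 -> 1 -> 10 -> 2; weights 1 + 2 + 2 = 5)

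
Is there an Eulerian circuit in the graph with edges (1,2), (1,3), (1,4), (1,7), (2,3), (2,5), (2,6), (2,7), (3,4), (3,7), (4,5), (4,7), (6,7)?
No (2 vertices have odd degree: {2, 7}; Eulerian circuit requires 0)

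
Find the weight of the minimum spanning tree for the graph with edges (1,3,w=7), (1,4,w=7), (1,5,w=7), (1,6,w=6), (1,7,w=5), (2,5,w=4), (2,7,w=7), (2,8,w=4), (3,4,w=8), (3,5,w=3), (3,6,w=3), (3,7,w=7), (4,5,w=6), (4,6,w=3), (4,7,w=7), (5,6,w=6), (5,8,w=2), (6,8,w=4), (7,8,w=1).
21 (MST edges: (1,7,w=5), (2,8,w=4), (3,5,w=3), (3,6,w=3), (4,6,w=3), (5,8,w=2), (7,8,w=1); sum of weights 5 + 4 + 3 + 3 + 3 + 2 + 1 = 21)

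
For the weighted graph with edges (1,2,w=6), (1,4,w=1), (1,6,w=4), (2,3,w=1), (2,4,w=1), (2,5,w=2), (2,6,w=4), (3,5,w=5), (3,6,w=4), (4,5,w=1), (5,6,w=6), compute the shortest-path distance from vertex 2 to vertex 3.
1 (path: 2 -> 3; weights 1 = 1)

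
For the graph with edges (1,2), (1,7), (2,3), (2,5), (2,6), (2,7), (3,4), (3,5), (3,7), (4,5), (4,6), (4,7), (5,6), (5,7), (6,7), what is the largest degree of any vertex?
6 (attained at vertex 7)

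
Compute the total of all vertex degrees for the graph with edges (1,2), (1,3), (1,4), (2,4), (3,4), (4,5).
12 (handshake: sum of degrees = 2|E| = 2 x 6 = 12)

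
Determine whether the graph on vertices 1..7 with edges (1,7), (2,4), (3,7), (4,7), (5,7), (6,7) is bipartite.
Yes. Partition: {1, 3, 4, 5, 6}, {2, 7}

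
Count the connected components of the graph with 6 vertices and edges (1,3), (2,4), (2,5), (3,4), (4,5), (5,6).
1 (components: {1, 2, 3, 4, 5, 6})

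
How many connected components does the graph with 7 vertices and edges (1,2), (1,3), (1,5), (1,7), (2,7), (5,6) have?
2 (components: {1, 2, 3, 5, 6, 7}, {4})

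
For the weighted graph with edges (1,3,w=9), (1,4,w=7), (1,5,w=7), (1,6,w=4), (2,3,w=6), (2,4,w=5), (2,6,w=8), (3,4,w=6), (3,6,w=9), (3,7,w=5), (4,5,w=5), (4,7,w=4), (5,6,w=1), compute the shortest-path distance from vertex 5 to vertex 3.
10 (path: 5 -> 6 -> 3; weights 1 + 9 = 10)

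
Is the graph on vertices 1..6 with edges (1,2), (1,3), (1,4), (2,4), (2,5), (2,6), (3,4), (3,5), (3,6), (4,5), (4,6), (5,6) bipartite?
No (odd cycle of length 3: 4 -> 1 -> 2 -> 4)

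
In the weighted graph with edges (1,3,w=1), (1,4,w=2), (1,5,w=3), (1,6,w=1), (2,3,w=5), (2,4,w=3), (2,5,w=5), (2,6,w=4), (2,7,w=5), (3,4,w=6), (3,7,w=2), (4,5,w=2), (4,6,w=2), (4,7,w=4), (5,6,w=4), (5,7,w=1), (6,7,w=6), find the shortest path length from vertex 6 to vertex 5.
4 (path: 6 -> 5; weights 4 = 4)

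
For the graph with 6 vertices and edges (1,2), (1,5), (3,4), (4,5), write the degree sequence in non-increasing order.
[2, 2, 2, 1, 1, 0] (degrees: deg(1)=2, deg(2)=1, deg(3)=1, deg(4)=2, deg(5)=2, deg(6)=0)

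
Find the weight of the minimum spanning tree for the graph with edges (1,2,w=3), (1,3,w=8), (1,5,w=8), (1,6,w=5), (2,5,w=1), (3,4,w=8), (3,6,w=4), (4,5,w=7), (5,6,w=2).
17 (MST edges: (1,2,w=3), (2,5,w=1), (3,6,w=4), (4,5,w=7), (5,6,w=2); sum of weights 3 + 1 + 4 + 7 + 2 = 17)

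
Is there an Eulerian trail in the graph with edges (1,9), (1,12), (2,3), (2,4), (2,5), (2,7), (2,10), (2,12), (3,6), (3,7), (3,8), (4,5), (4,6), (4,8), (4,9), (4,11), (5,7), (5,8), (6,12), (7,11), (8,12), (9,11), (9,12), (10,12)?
Yes (the graph is connected and exactly 2 vertices have odd degree: {6, 11}; any Eulerian path must start and end at those)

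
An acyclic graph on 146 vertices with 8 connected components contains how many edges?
138 (Each of the 8 component trees on V_i vertices has V_i - 1 edges; summing gives V - C = 146 - 8 = 138)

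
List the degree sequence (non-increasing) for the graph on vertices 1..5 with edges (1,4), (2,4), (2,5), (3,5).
[2, 2, 2, 1, 1] (degrees: deg(1)=1, deg(2)=2, deg(3)=1, deg(4)=2, deg(5)=2)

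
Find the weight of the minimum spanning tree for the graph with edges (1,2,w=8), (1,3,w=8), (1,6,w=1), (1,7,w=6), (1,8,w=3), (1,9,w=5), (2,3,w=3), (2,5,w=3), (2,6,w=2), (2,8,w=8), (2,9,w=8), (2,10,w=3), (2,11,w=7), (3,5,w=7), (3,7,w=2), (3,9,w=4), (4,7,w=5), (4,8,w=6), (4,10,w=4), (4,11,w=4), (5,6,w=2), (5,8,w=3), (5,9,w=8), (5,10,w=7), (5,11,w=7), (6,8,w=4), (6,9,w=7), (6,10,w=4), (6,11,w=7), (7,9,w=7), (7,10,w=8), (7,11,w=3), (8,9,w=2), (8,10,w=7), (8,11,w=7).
25 (MST edges: (1,6,w=1), (1,8,w=3), (2,3,w=3), (2,6,w=2), (2,10,w=3), (3,7,w=2), (4,10,w=4), (5,6,w=2), (7,11,w=3), (8,9,w=2); sum of weights 1 + 3 + 3 + 2 + 3 + 2 + 4 + 2 + 3 + 2 = 25)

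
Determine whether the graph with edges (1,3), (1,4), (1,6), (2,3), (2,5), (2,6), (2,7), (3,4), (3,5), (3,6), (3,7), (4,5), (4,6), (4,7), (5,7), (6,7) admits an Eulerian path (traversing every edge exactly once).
No (4 vertices have odd degree: {1, 4, 6, 7}; Eulerian path requires 0 or 2)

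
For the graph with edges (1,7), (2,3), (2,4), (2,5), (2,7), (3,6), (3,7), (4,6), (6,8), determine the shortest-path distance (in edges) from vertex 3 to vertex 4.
2 (path: 3 -> 2 -> 4, 2 edges)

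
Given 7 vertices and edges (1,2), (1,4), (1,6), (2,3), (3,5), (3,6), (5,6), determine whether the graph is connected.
No, it has 2 components: {1, 2, 3, 4, 5, 6}, {7}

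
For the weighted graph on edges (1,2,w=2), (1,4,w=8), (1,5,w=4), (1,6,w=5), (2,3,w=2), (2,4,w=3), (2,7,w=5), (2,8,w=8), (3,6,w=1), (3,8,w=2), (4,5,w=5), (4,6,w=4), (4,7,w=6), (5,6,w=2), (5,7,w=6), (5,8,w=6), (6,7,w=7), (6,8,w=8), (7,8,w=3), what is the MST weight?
15 (MST edges: (1,2,w=2), (2,3,w=2), (2,4,w=3), (3,6,w=1), (3,8,w=2), (5,6,w=2), (7,8,w=3); sum of weights 2 + 2 + 3 + 1 + 2 + 2 + 3 = 15)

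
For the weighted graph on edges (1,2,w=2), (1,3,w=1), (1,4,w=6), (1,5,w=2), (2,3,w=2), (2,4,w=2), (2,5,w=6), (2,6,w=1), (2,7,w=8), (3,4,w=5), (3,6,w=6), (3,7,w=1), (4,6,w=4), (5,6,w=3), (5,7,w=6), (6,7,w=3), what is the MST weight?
9 (MST edges: (1,2,w=2), (1,3,w=1), (1,5,w=2), (2,4,w=2), (2,6,w=1), (3,7,w=1); sum of weights 2 + 1 + 2 + 2 + 1 + 1 = 9)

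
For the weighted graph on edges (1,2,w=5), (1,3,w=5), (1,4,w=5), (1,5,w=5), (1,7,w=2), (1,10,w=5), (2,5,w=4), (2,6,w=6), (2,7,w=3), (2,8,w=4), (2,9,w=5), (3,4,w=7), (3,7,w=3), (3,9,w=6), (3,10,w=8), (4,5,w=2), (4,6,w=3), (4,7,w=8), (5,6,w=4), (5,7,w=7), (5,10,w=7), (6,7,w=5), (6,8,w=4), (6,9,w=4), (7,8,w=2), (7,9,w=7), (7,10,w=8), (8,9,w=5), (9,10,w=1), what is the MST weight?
24 (MST edges: (1,7,w=2), (2,5,w=4), (2,7,w=3), (3,7,w=3), (4,5,w=2), (4,6,w=3), (6,9,w=4), (7,8,w=2), (9,10,w=1); sum of weights 2 + 4 + 3 + 3 + 2 + 3 + 4 + 2 + 1 = 24)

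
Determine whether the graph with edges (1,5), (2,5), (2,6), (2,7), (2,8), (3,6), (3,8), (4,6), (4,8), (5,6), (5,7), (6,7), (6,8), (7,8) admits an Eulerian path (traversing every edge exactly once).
Yes (the graph is connected and exactly 2 vertices have odd degree: {1, 8}; any Eulerian path must start and end at those)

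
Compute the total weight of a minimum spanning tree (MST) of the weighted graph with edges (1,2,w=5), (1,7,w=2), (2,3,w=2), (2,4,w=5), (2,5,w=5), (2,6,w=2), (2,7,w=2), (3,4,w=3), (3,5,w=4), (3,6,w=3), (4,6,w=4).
15 (MST edges: (1,7,w=2), (2,3,w=2), (2,6,w=2), (2,7,w=2), (3,4,w=3), (3,5,w=4); sum of weights 2 + 2 + 2 + 2 + 3 + 4 = 15)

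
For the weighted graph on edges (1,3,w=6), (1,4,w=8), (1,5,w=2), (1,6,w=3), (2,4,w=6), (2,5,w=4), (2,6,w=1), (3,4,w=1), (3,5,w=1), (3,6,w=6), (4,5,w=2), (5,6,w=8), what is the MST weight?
8 (MST edges: (1,5,w=2), (1,6,w=3), (2,6,w=1), (3,4,w=1), (3,5,w=1); sum of weights 2 + 3 + 1 + 1 + 1 = 8)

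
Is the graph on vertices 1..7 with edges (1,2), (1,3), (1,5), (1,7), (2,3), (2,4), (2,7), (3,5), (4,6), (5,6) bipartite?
No (odd cycle of length 3: 2 -> 1 -> 3 -> 2)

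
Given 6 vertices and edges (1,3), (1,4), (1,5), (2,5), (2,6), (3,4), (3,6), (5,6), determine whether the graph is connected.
Yes (BFS from 1 visits [1, 3, 4, 5, 6, 2] — all 6 vertices reached)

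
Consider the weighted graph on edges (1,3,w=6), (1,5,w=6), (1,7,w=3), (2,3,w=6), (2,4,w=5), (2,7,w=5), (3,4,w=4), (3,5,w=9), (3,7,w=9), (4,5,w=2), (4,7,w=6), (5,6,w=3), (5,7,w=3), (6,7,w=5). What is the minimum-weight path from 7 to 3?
9 (path: 7 -> 3; weights 9 = 9)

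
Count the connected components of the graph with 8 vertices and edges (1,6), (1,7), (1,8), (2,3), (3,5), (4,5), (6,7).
2 (components: {1, 6, 7, 8}, {2, 3, 4, 5})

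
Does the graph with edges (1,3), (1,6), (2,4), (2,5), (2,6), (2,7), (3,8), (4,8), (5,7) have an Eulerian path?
Yes — and in fact it has an Eulerian circuit (the graph is connected and all 8 vertices have even degree)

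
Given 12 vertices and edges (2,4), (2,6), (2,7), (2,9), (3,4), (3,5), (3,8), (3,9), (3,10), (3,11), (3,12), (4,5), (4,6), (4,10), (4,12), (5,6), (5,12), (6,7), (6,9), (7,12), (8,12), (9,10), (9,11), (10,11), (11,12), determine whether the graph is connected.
No, it has 2 components: {1}, {2, 3, 4, 5, 6, 7, 8, 9, 10, 11, 12}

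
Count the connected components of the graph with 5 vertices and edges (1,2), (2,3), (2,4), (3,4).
2 (components: {1, 2, 3, 4}, {5})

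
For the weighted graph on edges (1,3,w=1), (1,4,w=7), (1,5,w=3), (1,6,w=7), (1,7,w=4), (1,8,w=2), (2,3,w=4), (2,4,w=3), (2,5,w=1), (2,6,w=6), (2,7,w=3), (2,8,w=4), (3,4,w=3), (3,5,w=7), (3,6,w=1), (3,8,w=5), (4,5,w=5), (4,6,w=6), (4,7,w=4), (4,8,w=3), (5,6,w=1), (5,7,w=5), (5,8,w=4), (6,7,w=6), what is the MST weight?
12 (MST edges: (1,3,w=1), (1,8,w=2), (2,4,w=3), (2,5,w=1), (2,7,w=3), (3,6,w=1), (5,6,w=1); sum of weights 1 + 2 + 3 + 1 + 3 + 1 + 1 = 12)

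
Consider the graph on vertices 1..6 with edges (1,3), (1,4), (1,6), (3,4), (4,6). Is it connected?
No, it has 3 components: {1, 3, 4, 6}, {2}, {5}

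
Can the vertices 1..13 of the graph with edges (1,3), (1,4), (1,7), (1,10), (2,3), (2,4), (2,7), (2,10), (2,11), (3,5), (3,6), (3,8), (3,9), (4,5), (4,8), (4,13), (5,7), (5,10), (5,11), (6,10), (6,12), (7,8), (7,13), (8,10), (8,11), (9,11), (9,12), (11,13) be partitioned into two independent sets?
Yes. Partition: {1, 2, 5, 6, 8, 9, 13}, {3, 4, 7, 10, 11, 12}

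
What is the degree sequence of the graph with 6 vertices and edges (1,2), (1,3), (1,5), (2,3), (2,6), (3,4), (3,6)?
[4, 3, 3, 2, 1, 1] (degrees: deg(1)=3, deg(2)=3, deg(3)=4, deg(4)=1, deg(5)=1, deg(6)=2)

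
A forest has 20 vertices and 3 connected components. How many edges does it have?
17 (Each of the 3 component trees on V_i vertices has V_i - 1 edges; summing gives V - C = 20 - 3 = 17)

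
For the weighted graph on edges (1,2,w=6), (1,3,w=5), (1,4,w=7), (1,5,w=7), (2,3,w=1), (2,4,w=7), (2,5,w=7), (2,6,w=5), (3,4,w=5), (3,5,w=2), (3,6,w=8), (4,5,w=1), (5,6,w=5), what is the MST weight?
14 (MST edges: (1,3,w=5), (2,3,w=1), (2,6,w=5), (3,5,w=2), (4,5,w=1); sum of weights 5 + 1 + 5 + 2 + 1 = 14)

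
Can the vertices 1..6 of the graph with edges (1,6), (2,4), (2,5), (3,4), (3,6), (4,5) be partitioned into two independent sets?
No (odd cycle of length 3: 5 -> 4 -> 2 -> 5)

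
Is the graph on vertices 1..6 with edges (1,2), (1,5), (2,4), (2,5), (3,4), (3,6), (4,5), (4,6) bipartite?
No (odd cycle of length 3: 2 -> 1 -> 5 -> 2)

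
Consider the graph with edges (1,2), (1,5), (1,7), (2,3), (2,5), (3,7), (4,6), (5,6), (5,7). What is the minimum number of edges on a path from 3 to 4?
4 (path: 3 -> 2 -> 5 -> 6 -> 4, 4 edges)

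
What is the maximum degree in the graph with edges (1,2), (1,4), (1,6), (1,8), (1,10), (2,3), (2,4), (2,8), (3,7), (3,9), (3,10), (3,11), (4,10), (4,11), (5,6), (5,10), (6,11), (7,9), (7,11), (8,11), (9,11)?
6 (attained at vertex 11)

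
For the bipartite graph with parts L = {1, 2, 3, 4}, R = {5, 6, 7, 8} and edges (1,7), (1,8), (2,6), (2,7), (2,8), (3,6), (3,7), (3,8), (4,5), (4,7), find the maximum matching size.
4 (matching: (1,8), (2,7), (3,6), (4,5); upper bound min(|L|,|R|) = min(4,4) = 4)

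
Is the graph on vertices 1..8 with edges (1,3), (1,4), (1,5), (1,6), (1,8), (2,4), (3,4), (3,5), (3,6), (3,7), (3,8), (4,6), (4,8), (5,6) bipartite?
No (odd cycle of length 3: 3 -> 1 -> 6 -> 3)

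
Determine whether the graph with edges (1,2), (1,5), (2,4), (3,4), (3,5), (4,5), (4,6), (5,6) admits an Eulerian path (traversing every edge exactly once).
Yes — and in fact it has an Eulerian circuit (the graph is connected and all 6 vertices have even degree)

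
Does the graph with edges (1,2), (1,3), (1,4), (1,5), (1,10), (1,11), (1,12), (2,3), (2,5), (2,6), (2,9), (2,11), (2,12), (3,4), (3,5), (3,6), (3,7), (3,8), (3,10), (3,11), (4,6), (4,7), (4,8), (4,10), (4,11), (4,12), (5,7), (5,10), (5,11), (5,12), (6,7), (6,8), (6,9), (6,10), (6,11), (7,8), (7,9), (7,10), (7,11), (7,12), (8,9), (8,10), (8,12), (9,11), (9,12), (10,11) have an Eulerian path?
No (8 vertices have odd degree: {1, 2, 3, 5, 7, 8, 11, 12}; Eulerian path requires 0 or 2)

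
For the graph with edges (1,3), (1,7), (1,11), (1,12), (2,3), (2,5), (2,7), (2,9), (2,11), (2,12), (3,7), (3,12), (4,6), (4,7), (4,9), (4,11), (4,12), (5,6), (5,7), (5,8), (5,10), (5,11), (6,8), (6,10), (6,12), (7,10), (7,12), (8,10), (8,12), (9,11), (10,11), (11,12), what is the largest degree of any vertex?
8 (attained at vertex 12)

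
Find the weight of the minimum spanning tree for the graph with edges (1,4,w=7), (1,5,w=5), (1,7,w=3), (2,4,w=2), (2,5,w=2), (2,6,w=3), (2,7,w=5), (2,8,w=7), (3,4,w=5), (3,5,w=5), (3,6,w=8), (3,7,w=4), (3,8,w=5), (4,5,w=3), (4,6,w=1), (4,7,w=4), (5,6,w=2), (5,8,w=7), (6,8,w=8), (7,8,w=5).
21 (MST edges: (1,7,w=3), (2,4,w=2), (2,5,w=2), (3,7,w=4), (3,8,w=5), (4,6,w=1), (4,7,w=4); sum of weights 3 + 2 + 2 + 4 + 5 + 1 + 4 = 21)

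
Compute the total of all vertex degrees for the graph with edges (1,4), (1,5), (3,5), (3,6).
8 (handshake: sum of degrees = 2|E| = 2 x 4 = 8)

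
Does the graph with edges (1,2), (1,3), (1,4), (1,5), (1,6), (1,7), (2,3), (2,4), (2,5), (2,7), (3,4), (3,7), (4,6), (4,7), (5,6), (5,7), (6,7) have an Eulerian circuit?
No (2 vertices have odd degree: {2, 4}; Eulerian circuit requires 0)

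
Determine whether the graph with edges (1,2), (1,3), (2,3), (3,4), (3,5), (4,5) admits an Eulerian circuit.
Yes (the graph is connected and all 5 vertices have even degree)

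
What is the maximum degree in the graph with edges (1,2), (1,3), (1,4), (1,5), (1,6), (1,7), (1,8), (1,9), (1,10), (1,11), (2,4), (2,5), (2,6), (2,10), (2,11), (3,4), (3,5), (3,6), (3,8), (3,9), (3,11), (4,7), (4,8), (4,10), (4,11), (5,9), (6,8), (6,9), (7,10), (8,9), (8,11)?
10 (attained at vertex 1)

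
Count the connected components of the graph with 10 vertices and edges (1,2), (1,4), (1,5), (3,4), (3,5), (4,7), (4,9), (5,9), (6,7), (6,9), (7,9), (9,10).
2 (components: {1, 2, 3, 4, 5, 6, 7, 9, 10}, {8})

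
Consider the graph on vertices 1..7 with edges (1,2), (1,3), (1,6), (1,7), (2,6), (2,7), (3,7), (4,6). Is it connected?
No, it has 2 components: {1, 2, 3, 4, 6, 7}, {5}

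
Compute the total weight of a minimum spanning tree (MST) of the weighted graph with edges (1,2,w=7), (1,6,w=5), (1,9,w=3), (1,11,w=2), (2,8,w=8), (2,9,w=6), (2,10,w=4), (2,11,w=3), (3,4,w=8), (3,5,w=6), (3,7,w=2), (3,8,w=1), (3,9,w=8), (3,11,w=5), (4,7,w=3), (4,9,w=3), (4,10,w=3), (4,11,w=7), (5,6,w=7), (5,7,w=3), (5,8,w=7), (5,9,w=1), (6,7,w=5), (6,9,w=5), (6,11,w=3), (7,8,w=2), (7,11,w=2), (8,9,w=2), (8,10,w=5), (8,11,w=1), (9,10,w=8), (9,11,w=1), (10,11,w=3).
20 (MST edges: (1,11,w=2), (2,11,w=3), (3,7,w=2), (3,8,w=1), (4,7,w=3), (4,10,w=3), (5,9,w=1), (6,11,w=3), (8,11,w=1), (9,11,w=1); sum of weights 2 + 3 + 2 + 1 + 3 + 3 + 1 + 3 + 1 + 1 = 20)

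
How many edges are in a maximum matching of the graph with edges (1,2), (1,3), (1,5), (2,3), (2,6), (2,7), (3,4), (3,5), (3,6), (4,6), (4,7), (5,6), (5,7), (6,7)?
3 (matching: (2,7), (3,5), (4,6); upper bound floor(n/2) = floor(7/2) = 3)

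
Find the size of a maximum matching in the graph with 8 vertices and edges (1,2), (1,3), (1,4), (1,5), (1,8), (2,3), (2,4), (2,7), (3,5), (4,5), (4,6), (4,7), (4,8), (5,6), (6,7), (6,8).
4 (matching: (1,3), (2,7), (4,5), (6,8); upper bound floor(n/2) = floor(8/2) = 4)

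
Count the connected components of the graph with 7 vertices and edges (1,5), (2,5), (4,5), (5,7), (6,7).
2 (components: {1, 2, 4, 5, 6, 7}, {3})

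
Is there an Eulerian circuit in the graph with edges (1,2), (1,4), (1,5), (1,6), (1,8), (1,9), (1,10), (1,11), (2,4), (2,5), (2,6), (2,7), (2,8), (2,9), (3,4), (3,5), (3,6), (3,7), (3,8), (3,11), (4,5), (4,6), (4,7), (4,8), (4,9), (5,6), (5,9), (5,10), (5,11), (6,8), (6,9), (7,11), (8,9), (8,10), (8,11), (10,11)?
No (2 vertices have odd degree: {2, 6}; Eulerian circuit requires 0)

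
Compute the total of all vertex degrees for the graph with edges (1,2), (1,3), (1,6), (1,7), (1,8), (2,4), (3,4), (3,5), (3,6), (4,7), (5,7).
22 (handshake: sum of degrees = 2|E| = 2 x 11 = 22)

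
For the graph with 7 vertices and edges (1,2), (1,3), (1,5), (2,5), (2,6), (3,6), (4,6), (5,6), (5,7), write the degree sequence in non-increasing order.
[4, 4, 3, 3, 2, 1, 1] (degrees: deg(1)=3, deg(2)=3, deg(3)=2, deg(4)=1, deg(5)=4, deg(6)=4, deg(7)=1)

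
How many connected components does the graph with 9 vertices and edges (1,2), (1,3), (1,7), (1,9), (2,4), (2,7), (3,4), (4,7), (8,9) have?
3 (components: {1, 2, 3, 4, 7, 8, 9}, {5}, {6})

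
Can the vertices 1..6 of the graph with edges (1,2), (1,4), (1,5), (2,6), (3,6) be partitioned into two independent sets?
Yes. Partition: {1, 6}, {2, 3, 4, 5}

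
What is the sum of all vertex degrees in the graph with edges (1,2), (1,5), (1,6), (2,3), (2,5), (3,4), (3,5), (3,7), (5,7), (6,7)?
20 (handshake: sum of degrees = 2|E| = 2 x 10 = 20)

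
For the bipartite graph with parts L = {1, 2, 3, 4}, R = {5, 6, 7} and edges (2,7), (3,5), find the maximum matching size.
2 (matching: (2,7), (3,5); upper bound min(|L|,|R|) = min(4,3) = 3)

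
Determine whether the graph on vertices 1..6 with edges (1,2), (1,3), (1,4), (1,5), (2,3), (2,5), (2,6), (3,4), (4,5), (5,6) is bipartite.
No (odd cycle of length 3: 3 -> 1 -> 4 -> 3)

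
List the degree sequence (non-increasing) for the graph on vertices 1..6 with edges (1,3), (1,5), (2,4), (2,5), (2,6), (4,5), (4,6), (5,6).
[4, 3, 3, 3, 2, 1] (degrees: deg(1)=2, deg(2)=3, deg(3)=1, deg(4)=3, deg(5)=4, deg(6)=3)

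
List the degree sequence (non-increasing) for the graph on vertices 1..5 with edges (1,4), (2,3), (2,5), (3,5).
[2, 2, 2, 1, 1] (degrees: deg(1)=1, deg(2)=2, deg(3)=2, deg(4)=1, deg(5)=2)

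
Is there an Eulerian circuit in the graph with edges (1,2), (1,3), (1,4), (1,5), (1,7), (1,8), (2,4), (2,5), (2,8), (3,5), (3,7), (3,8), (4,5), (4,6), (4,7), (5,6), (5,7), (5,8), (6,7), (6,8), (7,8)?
No (2 vertices have odd degree: {4, 5}; Eulerian circuit requires 0)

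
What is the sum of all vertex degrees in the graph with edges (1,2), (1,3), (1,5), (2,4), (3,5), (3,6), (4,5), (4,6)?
16 (handshake: sum of degrees = 2|E| = 2 x 8 = 16)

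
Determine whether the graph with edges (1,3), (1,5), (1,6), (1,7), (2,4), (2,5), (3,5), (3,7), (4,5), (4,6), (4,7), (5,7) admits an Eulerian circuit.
No (2 vertices have odd degree: {3, 5}; Eulerian circuit requires 0)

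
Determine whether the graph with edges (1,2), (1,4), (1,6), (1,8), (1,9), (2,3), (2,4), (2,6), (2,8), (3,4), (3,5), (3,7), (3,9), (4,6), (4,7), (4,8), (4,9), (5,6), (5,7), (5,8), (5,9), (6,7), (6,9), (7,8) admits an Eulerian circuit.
No (8 vertices have odd degree: {1, 2, 3, 4, 5, 7, 8, 9}; Eulerian circuit requires 0)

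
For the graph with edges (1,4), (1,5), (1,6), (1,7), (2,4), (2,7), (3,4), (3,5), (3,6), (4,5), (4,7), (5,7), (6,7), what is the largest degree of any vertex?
5 (attained at vertices 4, 7)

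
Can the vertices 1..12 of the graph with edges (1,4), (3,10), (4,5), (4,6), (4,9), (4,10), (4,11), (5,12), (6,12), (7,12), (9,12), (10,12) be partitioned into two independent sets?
Yes. Partition: {1, 2, 5, 6, 7, 8, 9, 10, 11}, {3, 4, 12}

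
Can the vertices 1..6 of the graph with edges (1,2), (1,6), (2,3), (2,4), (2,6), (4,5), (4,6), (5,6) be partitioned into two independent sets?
No (odd cycle of length 3: 2 -> 1 -> 6 -> 2)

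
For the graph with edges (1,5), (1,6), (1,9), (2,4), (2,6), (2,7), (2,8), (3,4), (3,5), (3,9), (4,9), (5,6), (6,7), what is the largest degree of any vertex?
4 (attained at vertices 2, 6)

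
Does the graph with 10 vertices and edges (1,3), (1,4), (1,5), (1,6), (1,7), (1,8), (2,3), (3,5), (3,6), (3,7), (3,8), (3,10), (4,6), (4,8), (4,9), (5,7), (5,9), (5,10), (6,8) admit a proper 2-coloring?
No (odd cycle of length 3: 5 -> 1 -> 3 -> 5)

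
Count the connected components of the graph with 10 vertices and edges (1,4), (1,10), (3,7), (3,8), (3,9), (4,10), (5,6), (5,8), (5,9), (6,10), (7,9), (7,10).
2 (components: {1, 3, 4, 5, 6, 7, 8, 9, 10}, {2})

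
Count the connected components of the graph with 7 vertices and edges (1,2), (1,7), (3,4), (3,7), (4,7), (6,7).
2 (components: {1, 2, 3, 4, 6, 7}, {5})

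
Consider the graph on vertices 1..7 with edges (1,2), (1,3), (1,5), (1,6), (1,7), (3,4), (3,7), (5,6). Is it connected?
Yes (BFS from 1 visits [1, 2, 3, 5, 6, 7, 4] — all 7 vertices reached)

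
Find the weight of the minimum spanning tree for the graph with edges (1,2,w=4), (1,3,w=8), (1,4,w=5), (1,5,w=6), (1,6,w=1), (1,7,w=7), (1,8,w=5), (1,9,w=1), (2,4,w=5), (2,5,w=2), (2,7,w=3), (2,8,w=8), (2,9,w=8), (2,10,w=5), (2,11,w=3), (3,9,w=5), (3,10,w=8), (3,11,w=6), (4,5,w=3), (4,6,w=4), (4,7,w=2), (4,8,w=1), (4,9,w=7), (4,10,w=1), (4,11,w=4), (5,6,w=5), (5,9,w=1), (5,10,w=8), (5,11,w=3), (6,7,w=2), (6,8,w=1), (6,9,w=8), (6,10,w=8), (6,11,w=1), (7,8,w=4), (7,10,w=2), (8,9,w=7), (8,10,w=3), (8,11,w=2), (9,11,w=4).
16 (MST edges: (1,6,w=1), (1,9,w=1), (2,5,w=2), (3,9,w=5), (4,7,w=2), (4,8,w=1), (4,10,w=1), (5,9,w=1), (6,8,w=1), (6,11,w=1); sum of weights 1 + 1 + 2 + 5 + 2 + 1 + 1 + 1 + 1 + 1 = 16)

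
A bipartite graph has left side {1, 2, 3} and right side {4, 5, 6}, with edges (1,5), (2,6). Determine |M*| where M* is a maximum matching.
2 (matching: (1,5), (2,6); upper bound min(|L|,|R|) = min(3,3) = 3)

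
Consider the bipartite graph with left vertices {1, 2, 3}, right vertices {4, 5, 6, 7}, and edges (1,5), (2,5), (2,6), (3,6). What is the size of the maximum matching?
2 (matching: (1,5), (2,6); upper bound min(|L|,|R|) = min(3,4) = 3)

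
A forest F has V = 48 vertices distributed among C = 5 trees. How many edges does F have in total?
43 (Each of the 5 component trees on V_i vertices has V_i - 1 edges; summing gives V - C = 48 - 5 = 43)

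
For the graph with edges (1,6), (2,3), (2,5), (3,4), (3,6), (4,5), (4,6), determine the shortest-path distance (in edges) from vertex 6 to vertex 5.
2 (path: 6 -> 4 -> 5, 2 edges)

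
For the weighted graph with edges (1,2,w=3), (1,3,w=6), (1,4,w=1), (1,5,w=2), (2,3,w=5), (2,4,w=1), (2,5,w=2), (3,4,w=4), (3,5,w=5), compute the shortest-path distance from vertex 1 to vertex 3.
5 (path: 1 -> 4 -> 3; weights 1 + 4 = 5)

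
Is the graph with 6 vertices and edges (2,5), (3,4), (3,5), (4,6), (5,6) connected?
No, it has 2 components: {1}, {2, 3, 4, 5, 6}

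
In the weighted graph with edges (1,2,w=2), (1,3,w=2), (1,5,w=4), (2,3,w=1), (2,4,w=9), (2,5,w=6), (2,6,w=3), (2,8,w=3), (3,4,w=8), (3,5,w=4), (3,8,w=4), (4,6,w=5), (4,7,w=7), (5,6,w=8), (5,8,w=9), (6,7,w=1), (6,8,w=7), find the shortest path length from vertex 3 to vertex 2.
1 (path: 3 -> 2; weights 1 = 1)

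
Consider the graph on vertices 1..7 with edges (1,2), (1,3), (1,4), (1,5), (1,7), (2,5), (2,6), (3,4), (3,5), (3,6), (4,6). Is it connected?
Yes (BFS from 1 visits [1, 2, 3, 4, 5, 7, 6] — all 7 vertices reached)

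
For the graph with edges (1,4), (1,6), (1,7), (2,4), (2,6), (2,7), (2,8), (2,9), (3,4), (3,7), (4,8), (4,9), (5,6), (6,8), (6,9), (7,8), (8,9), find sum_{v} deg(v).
34 (handshake: sum of degrees = 2|E| = 2 x 17 = 34)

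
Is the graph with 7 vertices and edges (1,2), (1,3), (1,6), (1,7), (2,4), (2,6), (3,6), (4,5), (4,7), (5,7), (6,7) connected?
Yes (BFS from 1 visits [1, 2, 3, 6, 7, 4, 5] — all 7 vertices reached)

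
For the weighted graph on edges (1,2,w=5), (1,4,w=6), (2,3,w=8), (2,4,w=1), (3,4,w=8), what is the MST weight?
14 (MST edges: (1,2,w=5), (2,3,w=8), (2,4,w=1); sum of weights 5 + 8 + 1 = 14)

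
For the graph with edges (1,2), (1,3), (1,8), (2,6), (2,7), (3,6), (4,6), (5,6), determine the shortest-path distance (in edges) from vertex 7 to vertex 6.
2 (path: 7 -> 2 -> 6, 2 edges)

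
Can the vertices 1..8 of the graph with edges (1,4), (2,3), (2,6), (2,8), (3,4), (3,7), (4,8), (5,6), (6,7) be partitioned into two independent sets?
Yes. Partition: {1, 3, 6, 8}, {2, 4, 5, 7}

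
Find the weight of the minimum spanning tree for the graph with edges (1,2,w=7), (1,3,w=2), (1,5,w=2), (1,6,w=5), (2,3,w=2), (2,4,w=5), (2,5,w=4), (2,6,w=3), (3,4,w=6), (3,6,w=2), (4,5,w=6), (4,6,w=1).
9 (MST edges: (1,3,w=2), (1,5,w=2), (2,3,w=2), (3,6,w=2), (4,6,w=1); sum of weights 2 + 2 + 2 + 2 + 1 = 9)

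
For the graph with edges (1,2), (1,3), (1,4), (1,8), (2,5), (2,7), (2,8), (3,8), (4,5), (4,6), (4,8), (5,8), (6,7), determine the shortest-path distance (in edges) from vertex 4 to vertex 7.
2 (path: 4 -> 6 -> 7, 2 edges)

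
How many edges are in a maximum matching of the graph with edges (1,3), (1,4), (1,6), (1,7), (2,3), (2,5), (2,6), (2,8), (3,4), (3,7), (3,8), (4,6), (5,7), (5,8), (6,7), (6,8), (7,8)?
4 (matching: (1,7), (2,5), (3,4), (6,8); upper bound floor(n/2) = floor(8/2) = 4)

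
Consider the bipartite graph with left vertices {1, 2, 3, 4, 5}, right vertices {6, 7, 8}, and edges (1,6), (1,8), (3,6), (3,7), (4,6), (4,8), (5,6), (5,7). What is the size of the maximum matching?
3 (matching: (1,8), (3,7), (4,6); upper bound min(|L|,|R|) = min(5,3) = 3)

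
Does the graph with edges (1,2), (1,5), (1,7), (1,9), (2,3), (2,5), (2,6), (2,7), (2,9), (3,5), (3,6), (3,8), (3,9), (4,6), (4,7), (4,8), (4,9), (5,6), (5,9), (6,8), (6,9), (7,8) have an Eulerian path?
Yes (the graph is connected and exactly 2 vertices have odd degree: {3, 5}; any Eulerian path must start and end at those)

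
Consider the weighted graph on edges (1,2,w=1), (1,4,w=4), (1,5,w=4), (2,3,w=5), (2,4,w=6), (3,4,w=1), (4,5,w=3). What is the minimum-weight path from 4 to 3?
1 (path: 4 -> 3; weights 1 = 1)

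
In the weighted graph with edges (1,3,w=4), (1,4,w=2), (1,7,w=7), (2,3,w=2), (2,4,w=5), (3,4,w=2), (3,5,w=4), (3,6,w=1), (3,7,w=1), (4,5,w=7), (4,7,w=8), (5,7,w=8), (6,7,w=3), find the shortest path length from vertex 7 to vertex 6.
2 (path: 7 -> 3 -> 6; weights 1 + 1 = 2)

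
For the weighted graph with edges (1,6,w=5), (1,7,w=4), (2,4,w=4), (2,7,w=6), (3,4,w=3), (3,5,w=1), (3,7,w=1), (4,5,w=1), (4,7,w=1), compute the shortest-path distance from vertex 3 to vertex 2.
6 (path: 3 -> 5 -> 4 -> 2; weights 1 + 1 + 4 = 6)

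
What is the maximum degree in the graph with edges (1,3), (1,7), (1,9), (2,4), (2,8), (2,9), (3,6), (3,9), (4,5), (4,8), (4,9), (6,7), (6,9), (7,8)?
5 (attained at vertex 9)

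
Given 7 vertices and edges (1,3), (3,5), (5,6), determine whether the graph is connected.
No, it has 4 components: {1, 3, 5, 6}, {2}, {4}, {7}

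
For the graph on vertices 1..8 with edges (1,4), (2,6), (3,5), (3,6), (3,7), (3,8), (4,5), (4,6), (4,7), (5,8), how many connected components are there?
1 (components: {1, 2, 3, 4, 5, 6, 7, 8})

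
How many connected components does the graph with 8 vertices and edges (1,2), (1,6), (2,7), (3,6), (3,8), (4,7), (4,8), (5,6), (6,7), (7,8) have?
1 (components: {1, 2, 3, 4, 5, 6, 7, 8})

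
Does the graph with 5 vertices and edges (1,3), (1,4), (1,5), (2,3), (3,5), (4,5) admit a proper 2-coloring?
No (odd cycle of length 3: 3 -> 1 -> 5 -> 3)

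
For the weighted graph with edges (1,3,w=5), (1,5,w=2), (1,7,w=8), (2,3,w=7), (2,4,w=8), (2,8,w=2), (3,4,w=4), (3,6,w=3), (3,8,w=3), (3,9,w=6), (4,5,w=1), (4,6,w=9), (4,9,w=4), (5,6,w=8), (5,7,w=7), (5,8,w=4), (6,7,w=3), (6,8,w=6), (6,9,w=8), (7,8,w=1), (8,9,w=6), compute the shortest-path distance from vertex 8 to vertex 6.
4 (path: 8 -> 7 -> 6; weights 1 + 3 = 4)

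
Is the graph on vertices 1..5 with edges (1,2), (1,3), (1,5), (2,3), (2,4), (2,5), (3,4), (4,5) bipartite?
No (odd cycle of length 3: 2 -> 1 -> 3 -> 2)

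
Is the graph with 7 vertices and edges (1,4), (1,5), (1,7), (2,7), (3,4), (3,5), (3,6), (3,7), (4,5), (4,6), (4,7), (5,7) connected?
Yes (BFS from 1 visits [1, 4, 5, 7, 3, 6, 2] — all 7 vertices reached)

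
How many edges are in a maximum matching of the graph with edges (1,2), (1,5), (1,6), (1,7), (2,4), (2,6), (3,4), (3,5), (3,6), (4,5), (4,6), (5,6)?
3 (matching: (1,7), (3,5), (4,6); upper bound floor(n/2) = floor(7/2) = 3)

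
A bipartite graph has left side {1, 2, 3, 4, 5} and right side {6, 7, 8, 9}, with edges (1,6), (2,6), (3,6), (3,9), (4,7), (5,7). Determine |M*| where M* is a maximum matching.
3 (matching: (1,6), (3,9), (4,7); upper bound min(|L|,|R|) = min(5,4) = 4)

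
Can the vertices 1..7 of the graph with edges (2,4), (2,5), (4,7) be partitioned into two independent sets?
Yes. Partition: {1, 2, 3, 6, 7}, {4, 5}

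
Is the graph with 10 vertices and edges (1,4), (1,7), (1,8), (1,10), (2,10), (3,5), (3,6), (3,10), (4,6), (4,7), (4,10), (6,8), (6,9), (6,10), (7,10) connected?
Yes (BFS from 1 visits [1, 4, 7, 8, 10, 6, 2, 3, 9, 5] — all 10 vertices reached)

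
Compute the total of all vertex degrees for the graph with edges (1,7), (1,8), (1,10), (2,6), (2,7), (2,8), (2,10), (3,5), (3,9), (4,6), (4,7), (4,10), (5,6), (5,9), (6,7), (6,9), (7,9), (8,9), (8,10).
38 (handshake: sum of degrees = 2|E| = 2 x 19 = 38)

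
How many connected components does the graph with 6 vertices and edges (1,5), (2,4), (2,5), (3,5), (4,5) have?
2 (components: {1, 2, 3, 4, 5}, {6})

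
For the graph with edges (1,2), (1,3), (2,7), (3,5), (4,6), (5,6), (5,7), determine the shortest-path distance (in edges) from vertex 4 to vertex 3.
3 (path: 4 -> 6 -> 5 -> 3, 3 edges)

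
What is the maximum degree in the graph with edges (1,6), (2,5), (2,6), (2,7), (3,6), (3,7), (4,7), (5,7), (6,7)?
5 (attained at vertex 7)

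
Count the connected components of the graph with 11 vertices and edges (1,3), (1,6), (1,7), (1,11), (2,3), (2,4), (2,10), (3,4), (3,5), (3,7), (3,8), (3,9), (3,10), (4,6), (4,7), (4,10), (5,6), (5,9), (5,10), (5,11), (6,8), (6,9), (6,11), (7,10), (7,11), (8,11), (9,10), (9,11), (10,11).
1 (components: {1, 2, 3, 4, 5, 6, 7, 8, 9, 10, 11})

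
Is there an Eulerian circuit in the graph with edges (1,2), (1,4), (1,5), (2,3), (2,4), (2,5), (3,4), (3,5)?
No (4 vertices have odd degree: {1, 3, 4, 5}; Eulerian circuit requires 0)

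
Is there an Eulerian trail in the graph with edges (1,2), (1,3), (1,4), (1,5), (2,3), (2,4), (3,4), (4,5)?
Yes (the graph is connected and exactly 2 vertices have odd degree: {2, 3}; any Eulerian path must start and end at those)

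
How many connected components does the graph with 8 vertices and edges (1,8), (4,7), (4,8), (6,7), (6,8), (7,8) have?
4 (components: {1, 4, 6, 7, 8}, {2}, {3}, {5})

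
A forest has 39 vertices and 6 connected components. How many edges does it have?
33 (Each of the 6 component trees on V_i vertices has V_i - 1 edges; summing gives V - C = 39 - 6 = 33)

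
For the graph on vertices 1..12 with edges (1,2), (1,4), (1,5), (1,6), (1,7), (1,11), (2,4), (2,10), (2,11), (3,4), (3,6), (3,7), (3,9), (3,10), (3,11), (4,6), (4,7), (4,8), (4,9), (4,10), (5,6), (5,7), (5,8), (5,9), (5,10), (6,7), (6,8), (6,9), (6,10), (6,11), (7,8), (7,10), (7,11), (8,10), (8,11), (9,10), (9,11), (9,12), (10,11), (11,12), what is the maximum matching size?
6 (matching: (1,7), (2,4), (3,11), (5,10), (6,8), (9,12); upper bound floor(n/2) = floor(12/2) = 6)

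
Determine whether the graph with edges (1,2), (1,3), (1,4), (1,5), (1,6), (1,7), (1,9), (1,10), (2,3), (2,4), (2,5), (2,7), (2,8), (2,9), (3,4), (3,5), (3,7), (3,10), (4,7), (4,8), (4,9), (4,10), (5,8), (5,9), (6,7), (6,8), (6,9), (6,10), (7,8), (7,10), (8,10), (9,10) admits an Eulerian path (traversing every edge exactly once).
No (6 vertices have odd degree: {2, 4, 5, 6, 7, 10}; Eulerian path requires 0 or 2)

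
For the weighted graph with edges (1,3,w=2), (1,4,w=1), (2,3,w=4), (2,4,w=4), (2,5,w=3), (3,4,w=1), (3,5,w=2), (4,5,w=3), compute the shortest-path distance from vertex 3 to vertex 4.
1 (path: 3 -> 4; weights 1 = 1)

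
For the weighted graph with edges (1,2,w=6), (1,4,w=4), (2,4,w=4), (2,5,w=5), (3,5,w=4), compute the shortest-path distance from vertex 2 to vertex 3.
9 (path: 2 -> 5 -> 3; weights 5 + 4 = 9)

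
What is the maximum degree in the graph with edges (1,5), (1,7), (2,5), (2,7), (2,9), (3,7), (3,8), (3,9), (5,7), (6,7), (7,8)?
6 (attained at vertex 7)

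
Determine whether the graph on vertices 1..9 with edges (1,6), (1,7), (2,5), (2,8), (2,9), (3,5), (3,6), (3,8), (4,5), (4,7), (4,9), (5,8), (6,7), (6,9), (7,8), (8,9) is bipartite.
No (odd cycle of length 3: 7 -> 1 -> 6 -> 7)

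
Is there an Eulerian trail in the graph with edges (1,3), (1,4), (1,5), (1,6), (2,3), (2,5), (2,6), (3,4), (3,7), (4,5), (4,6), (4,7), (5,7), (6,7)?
Yes (the graph is connected and exactly 2 vertices have odd degree: {2, 4}; any Eulerian path must start and end at those)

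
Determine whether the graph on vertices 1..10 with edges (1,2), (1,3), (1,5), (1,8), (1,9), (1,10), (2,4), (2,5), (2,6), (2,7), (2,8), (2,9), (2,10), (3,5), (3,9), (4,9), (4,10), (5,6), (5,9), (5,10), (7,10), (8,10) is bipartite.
No (odd cycle of length 3: 2 -> 1 -> 10 -> 2)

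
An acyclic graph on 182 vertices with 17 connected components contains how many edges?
165 (Each of the 17 component trees on V_i vertices has V_i - 1 edges; summing gives V - C = 182 - 17 = 165)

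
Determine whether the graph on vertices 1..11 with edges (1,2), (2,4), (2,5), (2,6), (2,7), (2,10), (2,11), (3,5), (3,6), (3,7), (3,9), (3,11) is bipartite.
Yes. Partition: {1, 4, 5, 6, 7, 8, 9, 10, 11}, {2, 3}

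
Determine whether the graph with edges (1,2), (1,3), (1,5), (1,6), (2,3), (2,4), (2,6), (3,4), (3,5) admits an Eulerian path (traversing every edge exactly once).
Yes — and in fact it has an Eulerian circuit (the graph is connected and all 6 vertices have even degree)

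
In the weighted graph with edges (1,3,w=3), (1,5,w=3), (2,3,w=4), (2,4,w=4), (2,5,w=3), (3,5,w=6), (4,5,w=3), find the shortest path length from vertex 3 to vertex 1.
3 (path: 3 -> 1; weights 3 = 3)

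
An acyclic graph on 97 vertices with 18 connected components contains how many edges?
79 (Each of the 18 component trees on V_i vertices has V_i - 1 edges; summing gives V - C = 97 - 18 = 79)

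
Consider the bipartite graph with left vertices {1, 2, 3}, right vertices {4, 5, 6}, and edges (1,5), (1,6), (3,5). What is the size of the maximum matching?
2 (matching: (1,6), (3,5); upper bound min(|L|,|R|) = min(3,3) = 3)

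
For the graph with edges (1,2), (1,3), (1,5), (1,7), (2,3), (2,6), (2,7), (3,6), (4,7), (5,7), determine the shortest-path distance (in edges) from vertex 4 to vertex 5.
2 (path: 4 -> 7 -> 5, 2 edges)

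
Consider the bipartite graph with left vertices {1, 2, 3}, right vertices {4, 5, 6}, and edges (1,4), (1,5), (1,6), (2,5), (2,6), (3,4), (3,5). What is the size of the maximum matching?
3 (matching: (1,6), (2,5), (3,4); upper bound min(|L|,|R|) = min(3,3) = 3)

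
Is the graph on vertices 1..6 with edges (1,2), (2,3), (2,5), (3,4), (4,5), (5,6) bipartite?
Yes. Partition: {1, 3, 5}, {2, 4, 6}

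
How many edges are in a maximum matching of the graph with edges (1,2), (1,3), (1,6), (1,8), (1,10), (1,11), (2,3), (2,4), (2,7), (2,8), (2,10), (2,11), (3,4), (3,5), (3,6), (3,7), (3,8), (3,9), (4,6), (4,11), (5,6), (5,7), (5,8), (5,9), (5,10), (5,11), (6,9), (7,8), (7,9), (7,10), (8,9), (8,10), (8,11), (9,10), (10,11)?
5 (matching: (1,10), (2,7), (3,5), (6,9), (8,11); upper bound floor(n/2) = floor(11/2) = 5)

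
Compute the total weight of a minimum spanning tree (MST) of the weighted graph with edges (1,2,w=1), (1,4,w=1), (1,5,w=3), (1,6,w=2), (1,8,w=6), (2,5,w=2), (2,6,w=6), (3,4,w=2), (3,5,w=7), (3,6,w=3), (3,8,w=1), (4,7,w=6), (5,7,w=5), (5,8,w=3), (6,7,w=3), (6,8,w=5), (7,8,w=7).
12 (MST edges: (1,2,w=1), (1,4,w=1), (1,6,w=2), (2,5,w=2), (3,4,w=2), (3,8,w=1), (6,7,w=3); sum of weights 1 + 1 + 2 + 2 + 2 + 1 + 3 = 12)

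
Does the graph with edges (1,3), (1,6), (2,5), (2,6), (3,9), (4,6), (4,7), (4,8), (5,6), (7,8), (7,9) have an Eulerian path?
Yes (the graph is connected and exactly 2 vertices have odd degree: {4, 7}; any Eulerian path must start and end at those)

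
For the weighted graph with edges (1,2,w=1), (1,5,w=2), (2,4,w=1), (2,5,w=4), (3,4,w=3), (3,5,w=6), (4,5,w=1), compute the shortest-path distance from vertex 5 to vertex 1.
2 (path: 5 -> 1; weights 2 = 2)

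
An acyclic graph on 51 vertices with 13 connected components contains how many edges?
38 (Each of the 13 component trees on V_i vertices has V_i - 1 edges; summing gives V - C = 51 - 13 = 38)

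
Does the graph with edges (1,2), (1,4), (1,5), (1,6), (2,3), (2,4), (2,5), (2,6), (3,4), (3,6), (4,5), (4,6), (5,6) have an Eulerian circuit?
No (4 vertices have odd degree: {2, 3, 4, 6}; Eulerian circuit requires 0)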